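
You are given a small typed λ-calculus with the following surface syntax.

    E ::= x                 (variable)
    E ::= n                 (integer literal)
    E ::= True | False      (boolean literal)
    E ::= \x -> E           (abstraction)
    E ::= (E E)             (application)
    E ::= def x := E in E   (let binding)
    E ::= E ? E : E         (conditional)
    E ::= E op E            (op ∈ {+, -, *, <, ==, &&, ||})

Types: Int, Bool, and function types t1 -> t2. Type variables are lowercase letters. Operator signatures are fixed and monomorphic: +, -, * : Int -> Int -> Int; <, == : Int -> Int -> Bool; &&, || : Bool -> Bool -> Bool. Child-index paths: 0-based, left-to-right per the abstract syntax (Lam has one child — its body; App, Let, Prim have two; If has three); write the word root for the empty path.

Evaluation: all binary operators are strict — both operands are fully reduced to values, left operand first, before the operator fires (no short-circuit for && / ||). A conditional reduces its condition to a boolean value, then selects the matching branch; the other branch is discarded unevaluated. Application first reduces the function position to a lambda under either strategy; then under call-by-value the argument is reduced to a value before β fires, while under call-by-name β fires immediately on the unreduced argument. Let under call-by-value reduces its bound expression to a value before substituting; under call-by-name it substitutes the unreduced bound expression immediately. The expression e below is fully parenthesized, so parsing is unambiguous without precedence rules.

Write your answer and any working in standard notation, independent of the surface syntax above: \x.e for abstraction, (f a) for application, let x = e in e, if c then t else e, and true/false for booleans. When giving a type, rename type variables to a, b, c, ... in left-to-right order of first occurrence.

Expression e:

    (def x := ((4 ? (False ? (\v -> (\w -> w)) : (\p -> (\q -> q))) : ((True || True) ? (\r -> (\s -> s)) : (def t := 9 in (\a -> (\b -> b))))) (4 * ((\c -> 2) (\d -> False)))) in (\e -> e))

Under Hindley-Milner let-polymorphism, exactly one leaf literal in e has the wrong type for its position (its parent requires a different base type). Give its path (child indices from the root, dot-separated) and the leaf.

Trace:
  unify Int ~ Bool
  FAIL: mismatch Int ~ Bool

Answer: 0.0.0 : 4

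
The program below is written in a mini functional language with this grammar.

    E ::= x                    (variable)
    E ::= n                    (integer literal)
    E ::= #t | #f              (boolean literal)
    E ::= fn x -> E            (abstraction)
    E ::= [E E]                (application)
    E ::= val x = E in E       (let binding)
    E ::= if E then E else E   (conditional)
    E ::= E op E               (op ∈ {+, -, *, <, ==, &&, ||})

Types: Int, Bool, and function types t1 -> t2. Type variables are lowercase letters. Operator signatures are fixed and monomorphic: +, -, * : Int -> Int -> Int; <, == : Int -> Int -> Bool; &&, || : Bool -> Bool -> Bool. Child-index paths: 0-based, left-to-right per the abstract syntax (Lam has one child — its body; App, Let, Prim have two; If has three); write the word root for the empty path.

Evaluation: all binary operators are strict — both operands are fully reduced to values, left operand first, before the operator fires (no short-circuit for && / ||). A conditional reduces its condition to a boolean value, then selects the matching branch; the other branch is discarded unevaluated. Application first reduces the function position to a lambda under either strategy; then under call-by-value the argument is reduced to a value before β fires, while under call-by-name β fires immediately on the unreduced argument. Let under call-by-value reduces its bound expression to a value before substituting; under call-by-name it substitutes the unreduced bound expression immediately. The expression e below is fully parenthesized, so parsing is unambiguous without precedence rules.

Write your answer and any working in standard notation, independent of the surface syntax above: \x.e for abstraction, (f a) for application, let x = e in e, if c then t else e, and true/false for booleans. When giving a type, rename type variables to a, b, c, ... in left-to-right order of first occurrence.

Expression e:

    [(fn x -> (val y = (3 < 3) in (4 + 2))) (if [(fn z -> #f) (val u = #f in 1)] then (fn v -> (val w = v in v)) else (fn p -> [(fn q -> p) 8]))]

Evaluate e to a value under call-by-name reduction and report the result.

Working:
step 0: ((\x.(let y = (3 < 3) in (4 + 2))) (if ((\z.false) (let u = false in 1)) then (\v.(let w = v in v)) else (\p.((\q.p) 8))))
step 1: [beta@root] (let y = (3 < 3) in (4 + 2))
step 2: [let@root] (4 + 2)
step 3: [delta@root] 6

Answer: 6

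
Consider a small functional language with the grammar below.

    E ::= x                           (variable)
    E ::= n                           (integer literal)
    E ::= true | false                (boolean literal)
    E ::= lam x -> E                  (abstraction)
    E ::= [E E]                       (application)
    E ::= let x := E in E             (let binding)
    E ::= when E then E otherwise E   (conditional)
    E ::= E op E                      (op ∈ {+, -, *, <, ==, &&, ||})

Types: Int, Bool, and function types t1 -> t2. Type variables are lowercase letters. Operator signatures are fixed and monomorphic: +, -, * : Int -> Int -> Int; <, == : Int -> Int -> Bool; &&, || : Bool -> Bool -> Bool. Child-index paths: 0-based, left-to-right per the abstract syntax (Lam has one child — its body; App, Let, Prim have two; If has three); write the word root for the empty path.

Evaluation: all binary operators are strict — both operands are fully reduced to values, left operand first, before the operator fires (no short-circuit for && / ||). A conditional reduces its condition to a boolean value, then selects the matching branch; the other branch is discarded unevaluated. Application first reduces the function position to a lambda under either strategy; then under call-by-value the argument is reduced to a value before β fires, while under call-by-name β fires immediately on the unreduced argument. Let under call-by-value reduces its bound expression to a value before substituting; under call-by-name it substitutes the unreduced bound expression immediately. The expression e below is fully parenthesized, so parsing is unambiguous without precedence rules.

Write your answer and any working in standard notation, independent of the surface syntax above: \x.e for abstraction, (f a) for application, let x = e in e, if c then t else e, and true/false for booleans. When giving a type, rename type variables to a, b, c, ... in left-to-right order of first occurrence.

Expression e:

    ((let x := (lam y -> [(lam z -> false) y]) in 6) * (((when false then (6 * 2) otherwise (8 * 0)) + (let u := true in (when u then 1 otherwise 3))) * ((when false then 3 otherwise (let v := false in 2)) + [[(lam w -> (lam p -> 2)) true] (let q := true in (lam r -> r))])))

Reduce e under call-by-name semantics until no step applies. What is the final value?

Answer: 24

Trace:
step 0: ((let x = (\y.((\z.false) y)) in 6) * (((if false then (6 * 2) else (8 * 0)) + (let u = true in (if u then 1 else 3))) * ((if false then 3 else (let v = false in 2)) + (((\w.(\p.2)) true) (let q = true in (\r.r))))))
step 1: [let@0] (6 * (((if false then (6 * 2) else (8 * 0)) + (let u = true in (if u then 1 else 3))) * ((if false then 3 else (let v = false in 2)) + (((\w.(\p.2)) true) (let q = true in (\r.r))))))
step 2: [if@1.0.0] (6 * (((8 * 0) + (let u = true in (if u then 1 else 3))) * ((if false then 3 else (let v = false in 2)) + (((\w.(\p.2)) true) (let q = true in (\r.r))))))
step 3: [delta@1.0.0] (6 * ((0 + (let u = true in (if u then 1 else 3))) * ((if false then 3 else (let v = false in 2)) + (((\w.(\p.2)) true) (let q = true in (\r.r))))))
step 4: [let@1.0.1] (6 * ((0 + (if true then 1 else 3)) * ((if false then 3 else (let v = false in 2)) + (((\w.(\p.2)) true) (let q = true in (\r.r))))))
step 5: [if@1.0.1] (6 * ((0 + 1) * ((if false then 3 else (let v = false in 2)) + (((\w.(\p.2)) true) (let q = true in (\r.r))))))
step 6: [delta@1.0] (6 * (1 * ((if false then 3 else (let v = false in 2)) + (((\w.(\p.2)) true) (let q = true in (\r.r))))))
step 7: [if@1.1.0] (6 * (1 * ((let v = false in 2) + (((\w.(\p.2)) true) (let q = true in (\r.r))))))
step 8: [let@1.1.0] (6 * (1 * (2 + (((\w.(\p.2)) true) (let q = true in (\r.r))))))
step 9: [beta@1.1.1.0] (6 * (1 * (2 + ((\p.2) (let q = true in (\r.r))))))
step 10: [beta@1.1.1] (6 * (1 * (2 + 2)))
step 11: [delta@1.1] (6 * (1 * 4))
step 12: [delta@1] (6 * 4)
step 13: [delta@root] 24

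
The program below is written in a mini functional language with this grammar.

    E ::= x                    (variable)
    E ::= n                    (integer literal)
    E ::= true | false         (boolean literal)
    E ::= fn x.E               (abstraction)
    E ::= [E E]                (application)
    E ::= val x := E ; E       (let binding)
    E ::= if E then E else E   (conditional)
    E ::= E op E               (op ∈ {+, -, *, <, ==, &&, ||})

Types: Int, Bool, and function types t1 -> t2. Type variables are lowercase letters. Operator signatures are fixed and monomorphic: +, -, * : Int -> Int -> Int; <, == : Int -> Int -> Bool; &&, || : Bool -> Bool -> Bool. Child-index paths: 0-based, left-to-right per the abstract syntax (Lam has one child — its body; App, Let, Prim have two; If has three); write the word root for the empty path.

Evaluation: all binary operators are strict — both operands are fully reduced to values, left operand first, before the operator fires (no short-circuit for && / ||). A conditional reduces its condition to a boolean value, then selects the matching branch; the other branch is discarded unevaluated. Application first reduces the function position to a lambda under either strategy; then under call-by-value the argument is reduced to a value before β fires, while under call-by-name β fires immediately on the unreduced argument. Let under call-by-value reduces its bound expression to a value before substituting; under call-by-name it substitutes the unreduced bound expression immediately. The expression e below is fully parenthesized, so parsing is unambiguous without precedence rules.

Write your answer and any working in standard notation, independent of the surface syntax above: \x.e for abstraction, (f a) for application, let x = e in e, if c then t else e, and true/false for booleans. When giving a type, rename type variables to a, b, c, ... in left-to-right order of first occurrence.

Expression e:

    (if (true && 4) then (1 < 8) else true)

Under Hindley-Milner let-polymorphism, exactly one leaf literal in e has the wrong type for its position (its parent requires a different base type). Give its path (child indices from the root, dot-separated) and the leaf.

Derivation:
  unify Bool ~ Bool
  unify Int ~ Bool
  FAIL: mismatch Int ~ Bool

Answer: 0.1 : 4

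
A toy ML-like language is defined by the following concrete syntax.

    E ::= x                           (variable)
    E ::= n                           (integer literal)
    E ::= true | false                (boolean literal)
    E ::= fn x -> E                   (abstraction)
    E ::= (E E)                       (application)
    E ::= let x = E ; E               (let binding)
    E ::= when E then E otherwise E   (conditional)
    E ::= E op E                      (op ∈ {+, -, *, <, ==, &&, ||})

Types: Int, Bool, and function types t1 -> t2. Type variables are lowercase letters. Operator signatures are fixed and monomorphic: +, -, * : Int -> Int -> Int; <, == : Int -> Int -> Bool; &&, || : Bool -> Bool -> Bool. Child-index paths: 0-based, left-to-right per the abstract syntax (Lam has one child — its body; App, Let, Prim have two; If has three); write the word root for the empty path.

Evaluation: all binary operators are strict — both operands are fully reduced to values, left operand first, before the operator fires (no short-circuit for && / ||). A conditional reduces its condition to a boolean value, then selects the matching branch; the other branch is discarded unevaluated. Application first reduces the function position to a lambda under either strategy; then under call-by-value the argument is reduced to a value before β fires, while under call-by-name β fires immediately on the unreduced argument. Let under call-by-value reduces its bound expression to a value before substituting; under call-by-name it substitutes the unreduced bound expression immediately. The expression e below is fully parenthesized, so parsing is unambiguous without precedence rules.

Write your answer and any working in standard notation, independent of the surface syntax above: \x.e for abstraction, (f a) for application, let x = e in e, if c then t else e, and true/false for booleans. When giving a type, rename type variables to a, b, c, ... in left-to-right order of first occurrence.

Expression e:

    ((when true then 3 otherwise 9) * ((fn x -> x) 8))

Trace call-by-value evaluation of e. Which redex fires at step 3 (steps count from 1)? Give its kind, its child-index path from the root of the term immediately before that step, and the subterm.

Trace:
step 0: ((if true then 3 else 9) * ((\x.x) 8))
step 1: [if@0] (3 * ((\x.x) 8))
step 2: [beta@1] (3 * 8)
step 3: [delta@root] 24

Answer: delta at root : (3 * 8)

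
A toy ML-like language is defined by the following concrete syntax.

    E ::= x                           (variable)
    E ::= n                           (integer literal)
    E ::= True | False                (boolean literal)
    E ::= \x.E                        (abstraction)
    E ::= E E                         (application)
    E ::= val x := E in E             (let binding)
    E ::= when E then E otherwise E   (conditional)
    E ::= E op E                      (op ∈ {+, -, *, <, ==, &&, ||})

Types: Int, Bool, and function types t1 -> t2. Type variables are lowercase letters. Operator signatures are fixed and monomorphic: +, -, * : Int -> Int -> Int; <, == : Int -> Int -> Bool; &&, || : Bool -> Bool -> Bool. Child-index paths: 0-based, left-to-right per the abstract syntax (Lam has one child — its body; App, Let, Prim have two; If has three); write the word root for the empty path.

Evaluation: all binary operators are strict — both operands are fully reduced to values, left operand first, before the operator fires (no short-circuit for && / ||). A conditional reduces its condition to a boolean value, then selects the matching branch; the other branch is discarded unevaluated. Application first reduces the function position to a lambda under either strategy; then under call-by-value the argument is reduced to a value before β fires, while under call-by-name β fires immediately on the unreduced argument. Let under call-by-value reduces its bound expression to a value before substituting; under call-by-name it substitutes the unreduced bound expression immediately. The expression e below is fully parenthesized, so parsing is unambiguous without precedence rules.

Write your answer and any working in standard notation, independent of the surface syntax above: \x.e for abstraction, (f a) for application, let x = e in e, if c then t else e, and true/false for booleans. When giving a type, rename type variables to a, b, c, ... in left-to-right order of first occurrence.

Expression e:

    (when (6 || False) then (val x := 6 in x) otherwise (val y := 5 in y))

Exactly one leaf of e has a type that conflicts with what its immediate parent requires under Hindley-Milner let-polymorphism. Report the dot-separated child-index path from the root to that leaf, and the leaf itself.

Trace:
  unify Int ~ Bool
  FAIL: mismatch Int ~ Bool

Answer: 0.0 : 6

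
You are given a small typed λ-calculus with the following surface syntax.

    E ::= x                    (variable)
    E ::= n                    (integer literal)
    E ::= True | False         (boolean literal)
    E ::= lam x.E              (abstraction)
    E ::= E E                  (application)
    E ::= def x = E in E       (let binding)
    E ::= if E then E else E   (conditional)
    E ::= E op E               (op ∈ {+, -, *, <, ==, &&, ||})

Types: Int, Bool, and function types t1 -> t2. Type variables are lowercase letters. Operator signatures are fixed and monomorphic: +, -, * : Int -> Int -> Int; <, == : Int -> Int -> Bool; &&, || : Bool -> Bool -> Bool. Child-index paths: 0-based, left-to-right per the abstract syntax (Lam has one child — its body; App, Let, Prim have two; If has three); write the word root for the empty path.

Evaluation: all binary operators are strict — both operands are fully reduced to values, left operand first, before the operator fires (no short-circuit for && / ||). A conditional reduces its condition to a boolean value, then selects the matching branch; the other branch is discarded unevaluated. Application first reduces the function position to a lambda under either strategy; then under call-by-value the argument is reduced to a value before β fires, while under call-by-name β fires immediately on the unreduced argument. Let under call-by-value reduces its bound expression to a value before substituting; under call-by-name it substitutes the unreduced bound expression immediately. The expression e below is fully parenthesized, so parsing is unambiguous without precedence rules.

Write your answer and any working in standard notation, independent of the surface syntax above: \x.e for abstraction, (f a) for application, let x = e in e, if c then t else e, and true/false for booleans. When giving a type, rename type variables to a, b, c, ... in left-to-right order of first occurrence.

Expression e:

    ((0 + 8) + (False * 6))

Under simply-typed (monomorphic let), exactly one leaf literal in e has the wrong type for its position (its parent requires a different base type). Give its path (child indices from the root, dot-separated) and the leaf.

Working:
  unify Int ~ Int
  unify Int ~ Int
  unify Int ~ Int
  unify Bool ~ Int
  FAIL: mismatch Bool ~ Int

Answer: 1.0 : false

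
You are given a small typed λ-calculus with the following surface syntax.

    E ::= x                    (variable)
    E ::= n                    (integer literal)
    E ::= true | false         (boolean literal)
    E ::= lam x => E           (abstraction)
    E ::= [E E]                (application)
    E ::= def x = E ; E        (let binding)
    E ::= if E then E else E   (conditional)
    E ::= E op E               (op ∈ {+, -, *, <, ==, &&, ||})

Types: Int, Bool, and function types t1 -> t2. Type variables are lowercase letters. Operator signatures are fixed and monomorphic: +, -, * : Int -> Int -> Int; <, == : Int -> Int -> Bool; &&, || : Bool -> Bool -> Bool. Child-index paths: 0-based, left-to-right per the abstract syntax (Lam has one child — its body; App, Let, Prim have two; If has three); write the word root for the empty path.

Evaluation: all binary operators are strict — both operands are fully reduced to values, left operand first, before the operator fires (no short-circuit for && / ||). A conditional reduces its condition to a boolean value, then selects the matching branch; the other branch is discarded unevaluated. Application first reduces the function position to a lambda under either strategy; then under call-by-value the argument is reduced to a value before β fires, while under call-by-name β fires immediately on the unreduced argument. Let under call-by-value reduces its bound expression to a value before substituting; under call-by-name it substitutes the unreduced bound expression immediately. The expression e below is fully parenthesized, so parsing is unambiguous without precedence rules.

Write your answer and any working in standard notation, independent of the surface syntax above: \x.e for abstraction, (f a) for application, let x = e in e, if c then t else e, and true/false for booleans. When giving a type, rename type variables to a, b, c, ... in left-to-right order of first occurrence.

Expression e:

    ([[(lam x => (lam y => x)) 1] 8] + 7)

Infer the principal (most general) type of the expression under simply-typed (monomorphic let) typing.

Answer: Int

Derivation:
x : a
\y._ : b -> a
\x._ : a -> b -> a
  unify a -> b -> a ~ Int -> c
  unify a ~ Int
  unify b -> Int ~ c
_ _ : b -> Int
  unify b -> Int ~ Int -> d
  unify b ~ Int
  unify Int ~ d
_ _ : Int
  unify Int ~ Int
  unify Int ~ Int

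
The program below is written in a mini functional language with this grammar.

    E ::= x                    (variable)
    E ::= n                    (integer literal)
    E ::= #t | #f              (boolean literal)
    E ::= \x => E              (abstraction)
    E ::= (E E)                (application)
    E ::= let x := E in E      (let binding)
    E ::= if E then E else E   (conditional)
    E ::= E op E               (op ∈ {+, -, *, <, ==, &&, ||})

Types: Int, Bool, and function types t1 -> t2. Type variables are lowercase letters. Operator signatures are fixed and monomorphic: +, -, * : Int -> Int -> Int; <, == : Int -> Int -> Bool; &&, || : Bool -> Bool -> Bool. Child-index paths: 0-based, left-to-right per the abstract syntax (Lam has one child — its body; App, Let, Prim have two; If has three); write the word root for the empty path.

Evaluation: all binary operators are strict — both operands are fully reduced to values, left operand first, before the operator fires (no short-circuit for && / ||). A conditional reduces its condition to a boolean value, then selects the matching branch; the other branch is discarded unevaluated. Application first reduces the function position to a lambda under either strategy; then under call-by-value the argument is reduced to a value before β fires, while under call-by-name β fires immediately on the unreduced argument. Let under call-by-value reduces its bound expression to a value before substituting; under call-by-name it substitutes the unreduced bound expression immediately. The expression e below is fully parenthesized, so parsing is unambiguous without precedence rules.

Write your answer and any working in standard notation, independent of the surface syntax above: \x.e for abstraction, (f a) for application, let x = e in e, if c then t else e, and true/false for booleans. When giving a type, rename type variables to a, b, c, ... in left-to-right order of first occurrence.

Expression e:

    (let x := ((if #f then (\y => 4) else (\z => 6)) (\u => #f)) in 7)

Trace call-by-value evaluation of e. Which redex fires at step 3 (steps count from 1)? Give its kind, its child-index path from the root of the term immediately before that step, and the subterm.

Derivation:
step 0: (let x = ((if false then (\y.4) else (\z.6)) (\u.false)) in 7)
step 1: [if@0.0] (let x = ((\z.6) (\u.false)) in 7)
step 2: [beta@0] (let x = 6 in 7)
step 3: [let@root] 7

Answer: let at root : (let x = 6 in 7)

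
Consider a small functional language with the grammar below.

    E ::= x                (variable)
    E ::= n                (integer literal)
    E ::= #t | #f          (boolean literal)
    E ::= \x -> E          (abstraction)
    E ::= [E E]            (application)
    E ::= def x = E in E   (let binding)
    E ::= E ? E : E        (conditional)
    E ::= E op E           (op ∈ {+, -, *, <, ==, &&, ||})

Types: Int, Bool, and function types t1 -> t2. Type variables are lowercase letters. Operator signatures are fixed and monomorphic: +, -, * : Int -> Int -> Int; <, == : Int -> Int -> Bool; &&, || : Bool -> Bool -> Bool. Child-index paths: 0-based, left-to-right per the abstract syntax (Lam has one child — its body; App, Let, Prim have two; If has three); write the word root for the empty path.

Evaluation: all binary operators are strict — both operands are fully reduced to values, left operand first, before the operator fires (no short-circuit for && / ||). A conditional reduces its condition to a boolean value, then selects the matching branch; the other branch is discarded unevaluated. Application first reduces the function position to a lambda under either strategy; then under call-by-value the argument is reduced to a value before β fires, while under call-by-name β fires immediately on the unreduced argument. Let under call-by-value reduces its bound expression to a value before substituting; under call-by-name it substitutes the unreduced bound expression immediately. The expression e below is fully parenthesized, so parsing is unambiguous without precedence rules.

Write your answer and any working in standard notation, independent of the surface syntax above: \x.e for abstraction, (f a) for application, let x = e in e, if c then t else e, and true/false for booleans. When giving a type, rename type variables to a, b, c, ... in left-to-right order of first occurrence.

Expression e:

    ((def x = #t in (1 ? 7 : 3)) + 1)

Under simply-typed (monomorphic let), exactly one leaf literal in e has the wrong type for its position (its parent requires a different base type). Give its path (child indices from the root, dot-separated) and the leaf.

Answer: 0.1.0 : 1

Derivation:
let x : Bool
  unify Int ~ Bool
  FAIL: mismatch Int ~ Bool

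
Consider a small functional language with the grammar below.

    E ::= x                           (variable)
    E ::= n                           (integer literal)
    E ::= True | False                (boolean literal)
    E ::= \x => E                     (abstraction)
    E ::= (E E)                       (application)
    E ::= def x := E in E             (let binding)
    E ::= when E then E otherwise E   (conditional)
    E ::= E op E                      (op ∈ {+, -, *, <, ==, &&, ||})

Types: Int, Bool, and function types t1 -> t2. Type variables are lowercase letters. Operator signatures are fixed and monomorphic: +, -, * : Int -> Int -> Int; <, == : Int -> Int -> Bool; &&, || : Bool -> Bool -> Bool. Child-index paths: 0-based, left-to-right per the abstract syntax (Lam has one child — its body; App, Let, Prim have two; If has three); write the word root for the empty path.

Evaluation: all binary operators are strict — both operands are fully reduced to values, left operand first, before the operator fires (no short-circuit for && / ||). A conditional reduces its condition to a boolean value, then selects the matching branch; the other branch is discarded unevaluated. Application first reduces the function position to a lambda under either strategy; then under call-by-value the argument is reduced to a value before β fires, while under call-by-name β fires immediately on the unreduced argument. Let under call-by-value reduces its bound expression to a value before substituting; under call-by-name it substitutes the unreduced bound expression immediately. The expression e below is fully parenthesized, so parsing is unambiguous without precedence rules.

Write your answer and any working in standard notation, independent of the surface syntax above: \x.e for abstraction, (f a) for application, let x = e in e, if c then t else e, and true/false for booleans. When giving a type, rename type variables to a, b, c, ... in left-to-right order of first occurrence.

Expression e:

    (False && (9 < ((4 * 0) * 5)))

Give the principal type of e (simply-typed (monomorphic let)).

Trace:
  unify Bool ~ Bool
  unify Int ~ Int
  unify Int ~ Int
  unify Int ~ Int
  unify Int ~ Int
  unify Int ~ Int
  unify Int ~ Int
  unify Bool ~ Bool

Answer: Bool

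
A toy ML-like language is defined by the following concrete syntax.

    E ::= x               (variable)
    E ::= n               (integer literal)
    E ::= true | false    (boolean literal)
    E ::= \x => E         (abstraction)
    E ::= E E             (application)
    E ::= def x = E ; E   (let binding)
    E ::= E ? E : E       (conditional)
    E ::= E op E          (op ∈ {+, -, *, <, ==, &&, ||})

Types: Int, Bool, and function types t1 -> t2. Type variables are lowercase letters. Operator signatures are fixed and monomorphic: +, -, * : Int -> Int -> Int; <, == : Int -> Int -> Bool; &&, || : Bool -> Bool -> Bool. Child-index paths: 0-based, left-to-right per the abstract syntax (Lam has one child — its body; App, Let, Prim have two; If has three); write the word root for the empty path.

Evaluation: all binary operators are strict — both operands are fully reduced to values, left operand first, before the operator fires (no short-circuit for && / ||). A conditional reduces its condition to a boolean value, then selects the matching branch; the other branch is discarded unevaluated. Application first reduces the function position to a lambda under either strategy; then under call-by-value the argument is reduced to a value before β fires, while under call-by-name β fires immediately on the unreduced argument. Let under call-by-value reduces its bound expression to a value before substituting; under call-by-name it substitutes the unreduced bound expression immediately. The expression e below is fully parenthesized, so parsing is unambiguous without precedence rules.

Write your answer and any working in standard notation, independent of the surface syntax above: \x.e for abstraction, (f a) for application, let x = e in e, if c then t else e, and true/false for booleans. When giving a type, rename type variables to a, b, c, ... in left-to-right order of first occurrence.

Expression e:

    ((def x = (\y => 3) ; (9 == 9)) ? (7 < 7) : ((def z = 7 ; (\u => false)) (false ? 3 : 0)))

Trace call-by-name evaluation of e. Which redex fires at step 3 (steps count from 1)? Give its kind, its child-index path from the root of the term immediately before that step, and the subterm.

Answer: if at root : (if true then (7 < 7) else ((let z = 7 in (\u.false)) (if false then 3 else 0)))

Trace:
step 0: (if (let x = (\y.3) in (9 == 9)) then (7 < 7) else ((let z = 7 in (\u.false)) (if false then 3 else 0)))
step 1: [let@0] (if (9 == 9) then (7 < 7) else ((let z = 7 in (\u.false)) (if false then 3 else 0)))
step 2: [delta@0] (if true then (7 < 7) else ((let z = 7 in (\u.false)) (if false then 3 else 0)))
step 3: [if@root] (7 < 7)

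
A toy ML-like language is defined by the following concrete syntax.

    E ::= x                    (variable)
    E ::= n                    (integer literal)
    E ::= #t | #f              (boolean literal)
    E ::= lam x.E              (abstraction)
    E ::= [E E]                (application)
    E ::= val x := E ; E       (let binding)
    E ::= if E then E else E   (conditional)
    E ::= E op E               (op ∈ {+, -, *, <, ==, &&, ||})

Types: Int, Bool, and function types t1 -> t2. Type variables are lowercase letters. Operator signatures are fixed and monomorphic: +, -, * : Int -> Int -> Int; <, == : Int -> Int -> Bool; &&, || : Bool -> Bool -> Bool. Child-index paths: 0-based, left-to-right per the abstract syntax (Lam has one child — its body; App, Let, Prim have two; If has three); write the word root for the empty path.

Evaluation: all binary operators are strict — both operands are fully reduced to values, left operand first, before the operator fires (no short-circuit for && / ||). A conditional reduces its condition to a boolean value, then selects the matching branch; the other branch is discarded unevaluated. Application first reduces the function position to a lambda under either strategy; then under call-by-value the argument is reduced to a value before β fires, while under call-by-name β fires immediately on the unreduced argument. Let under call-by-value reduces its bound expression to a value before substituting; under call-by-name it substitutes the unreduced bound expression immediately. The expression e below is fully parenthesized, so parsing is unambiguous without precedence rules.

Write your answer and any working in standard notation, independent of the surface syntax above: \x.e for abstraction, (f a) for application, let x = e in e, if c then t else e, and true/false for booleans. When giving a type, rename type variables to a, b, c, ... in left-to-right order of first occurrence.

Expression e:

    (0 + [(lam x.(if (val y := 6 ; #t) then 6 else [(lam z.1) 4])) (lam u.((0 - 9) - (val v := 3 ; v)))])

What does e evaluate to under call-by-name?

Trace:
step 0: (0 + ((\x.(if (let y = 6 in true) then 6 else ((\z.1) 4))) (\u.((0 - 9) - (let v = 3 in v)))))
step 1: [beta@1] (0 + (if (let y = 6 in true) then 6 else ((\z.1) 4)))
step 2: [let@1.0] (0 + (if true then 6 else ((\z.1) 4)))
step 3: [if@1] (0 + 6)
step 4: [delta@root] 6

Answer: 6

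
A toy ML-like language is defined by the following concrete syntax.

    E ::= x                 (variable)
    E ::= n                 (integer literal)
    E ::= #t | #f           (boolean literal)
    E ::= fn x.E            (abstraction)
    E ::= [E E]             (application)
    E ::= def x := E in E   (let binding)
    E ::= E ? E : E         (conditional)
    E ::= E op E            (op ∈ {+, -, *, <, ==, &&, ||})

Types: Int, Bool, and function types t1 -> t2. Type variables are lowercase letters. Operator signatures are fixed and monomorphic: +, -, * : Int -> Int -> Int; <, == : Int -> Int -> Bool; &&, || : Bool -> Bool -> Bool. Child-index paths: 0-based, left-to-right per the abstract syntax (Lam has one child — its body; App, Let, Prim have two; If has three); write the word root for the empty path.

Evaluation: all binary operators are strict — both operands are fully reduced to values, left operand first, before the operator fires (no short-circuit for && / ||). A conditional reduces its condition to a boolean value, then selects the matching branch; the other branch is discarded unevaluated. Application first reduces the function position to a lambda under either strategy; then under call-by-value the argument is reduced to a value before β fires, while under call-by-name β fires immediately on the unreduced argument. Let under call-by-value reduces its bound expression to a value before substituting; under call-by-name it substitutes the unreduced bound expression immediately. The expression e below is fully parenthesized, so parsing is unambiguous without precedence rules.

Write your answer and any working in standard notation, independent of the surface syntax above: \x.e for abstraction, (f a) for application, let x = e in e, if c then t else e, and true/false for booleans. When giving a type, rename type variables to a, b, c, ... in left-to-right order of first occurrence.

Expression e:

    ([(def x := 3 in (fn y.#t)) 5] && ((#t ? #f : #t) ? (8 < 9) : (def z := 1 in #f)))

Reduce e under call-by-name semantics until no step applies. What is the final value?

Answer: false

Derivation:
step 0: (((let x = 3 in (\y.true)) 5) && (if (if true then false else true) then (8 < 9) else (let z = 1 in false)))
step 1: [let@0.0] (((\y.true) 5) && (if (if true then false else true) then (8 < 9) else (let z = 1 in false)))
step 2: [beta@0] (true && (if (if true then false else true) then (8 < 9) else (let z = 1 in false)))
step 3: [if@1.0] (true && (if false then (8 < 9) else (let z = 1 in false)))
step 4: [if@1] (true && (let z = 1 in false))
step 5: [let@1] (true && false)
step 6: [delta@root] false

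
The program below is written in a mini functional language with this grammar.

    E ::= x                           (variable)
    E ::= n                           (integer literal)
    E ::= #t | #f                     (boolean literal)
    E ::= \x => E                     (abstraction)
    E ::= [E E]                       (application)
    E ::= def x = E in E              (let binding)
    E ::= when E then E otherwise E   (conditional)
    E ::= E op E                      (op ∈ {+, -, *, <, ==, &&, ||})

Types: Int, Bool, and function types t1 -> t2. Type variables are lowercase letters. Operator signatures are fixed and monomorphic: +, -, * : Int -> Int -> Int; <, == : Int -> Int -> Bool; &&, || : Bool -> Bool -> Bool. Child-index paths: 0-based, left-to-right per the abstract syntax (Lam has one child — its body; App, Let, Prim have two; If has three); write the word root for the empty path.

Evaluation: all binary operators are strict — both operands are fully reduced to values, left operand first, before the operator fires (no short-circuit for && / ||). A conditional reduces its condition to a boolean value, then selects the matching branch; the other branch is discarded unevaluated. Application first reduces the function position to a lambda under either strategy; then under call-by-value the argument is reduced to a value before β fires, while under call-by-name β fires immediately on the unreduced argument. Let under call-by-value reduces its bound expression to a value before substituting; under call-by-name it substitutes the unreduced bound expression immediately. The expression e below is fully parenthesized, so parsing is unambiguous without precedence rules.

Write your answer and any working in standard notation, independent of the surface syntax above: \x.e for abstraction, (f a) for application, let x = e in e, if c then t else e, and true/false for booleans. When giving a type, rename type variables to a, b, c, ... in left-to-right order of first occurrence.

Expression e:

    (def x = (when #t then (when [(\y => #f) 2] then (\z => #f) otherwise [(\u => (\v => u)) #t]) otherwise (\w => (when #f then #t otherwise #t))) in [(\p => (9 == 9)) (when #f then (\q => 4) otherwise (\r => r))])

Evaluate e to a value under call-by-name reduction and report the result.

Answer: true

Trace:
step 0: (let x = (if true then (if ((\y.false) 2) then (\z.false) else ((\u.(\v.u)) true)) else (\w.(if false then true else true))) in ((\p.(9 == 9)) (if false then (\q.4) else (\r.r))))
step 1: [let@root] ((\p.(9 == 9)) (if false then (\q.4) else (\r.r)))
step 2: [beta@root] (9 == 9)
step 3: [delta@root] true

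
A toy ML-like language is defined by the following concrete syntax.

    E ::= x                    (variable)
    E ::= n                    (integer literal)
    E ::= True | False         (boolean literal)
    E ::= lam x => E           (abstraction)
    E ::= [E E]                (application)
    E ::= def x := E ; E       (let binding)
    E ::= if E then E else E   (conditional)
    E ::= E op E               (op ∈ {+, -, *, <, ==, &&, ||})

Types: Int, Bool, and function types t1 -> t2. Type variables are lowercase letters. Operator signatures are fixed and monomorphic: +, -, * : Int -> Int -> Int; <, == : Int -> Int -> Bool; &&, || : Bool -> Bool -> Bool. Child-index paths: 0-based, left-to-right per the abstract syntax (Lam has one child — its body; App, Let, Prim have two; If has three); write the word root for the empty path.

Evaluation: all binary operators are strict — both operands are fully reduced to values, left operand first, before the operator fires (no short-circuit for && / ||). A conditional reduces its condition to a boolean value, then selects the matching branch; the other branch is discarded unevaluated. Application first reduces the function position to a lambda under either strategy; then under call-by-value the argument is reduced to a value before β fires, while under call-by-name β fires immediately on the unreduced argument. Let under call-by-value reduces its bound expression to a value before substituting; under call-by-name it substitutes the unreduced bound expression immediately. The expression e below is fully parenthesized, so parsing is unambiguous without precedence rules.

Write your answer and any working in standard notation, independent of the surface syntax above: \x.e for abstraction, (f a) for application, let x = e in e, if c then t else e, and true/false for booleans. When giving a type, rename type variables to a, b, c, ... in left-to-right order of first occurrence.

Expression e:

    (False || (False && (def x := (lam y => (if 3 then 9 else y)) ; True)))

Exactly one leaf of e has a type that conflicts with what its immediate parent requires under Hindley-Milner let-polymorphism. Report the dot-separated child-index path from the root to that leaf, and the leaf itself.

Answer: 1.1.0.0.0 : 3

Working:
  unify Bool ~ Bool
  unify Bool ~ Bool
  unify Int ~ Bool
  FAIL: mismatch Int ~ Bool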